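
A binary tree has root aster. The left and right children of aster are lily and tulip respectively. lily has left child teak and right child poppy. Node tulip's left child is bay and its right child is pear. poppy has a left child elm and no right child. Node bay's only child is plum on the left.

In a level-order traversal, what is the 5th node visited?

Level-order visits nodes level by level from the root, left to right within each level.
Level 0: aster
Level 1: lily, tulip
Level 2: teak, poppy, bay, pear
Level 3: elm, plum
Full level-order sequence: aster, lily, tulip, teak, poppy, bay, pear, elm, plum.

poppy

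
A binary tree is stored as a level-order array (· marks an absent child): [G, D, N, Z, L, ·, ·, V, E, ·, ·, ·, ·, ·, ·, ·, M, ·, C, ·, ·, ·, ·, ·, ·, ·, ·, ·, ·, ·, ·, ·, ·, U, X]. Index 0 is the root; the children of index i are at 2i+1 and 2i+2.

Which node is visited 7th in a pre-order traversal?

X

Pre-order visits the node, then its left subtree, then its right subtree.
Visit G.
At G: go left to D.
  Visit D.
  At D: go left to Z.
    Visit Z.
    At Z: go left to V.
      Visit V.
      At V: no left child.
      At V: go right to M.
        Visit M.
        At M: go left to U.
          U is a leaf — visit U.
        At M: go right to X.
          X is a leaf — visit X.
    At Z: go right to E.
      Visit E.
      At E: no left child.
      At E: go right to C.
        C is a leaf — visit C.
  At D: go right to L.
    L is a leaf — visit L.
At G: go right to N.
  N is a leaf — visit N.
Full pre-order sequence: G, D, Z, V, M, U, X, E, C, L, N.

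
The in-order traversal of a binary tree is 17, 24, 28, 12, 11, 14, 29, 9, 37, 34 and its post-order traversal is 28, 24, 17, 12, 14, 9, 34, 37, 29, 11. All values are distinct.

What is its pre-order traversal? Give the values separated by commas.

The last element of post-order is the root; it splits in-order into left and right subtrees.
Root 11: left subtree has 4 nodes {17, 24, 28, 12}, right has 5 {14, 29, 9, 37, 34}.
  Root 12: left subtree has 3 nodes {17, 24, 28}, right has 0 { }.
    Root 17: left subtree has 0 nodes { }, right has 2 {24, 28}.
      Root 24: left subtree has 0 nodes { }, right has 1 {28}.
  Root 29: left subtree has 1 node {14}, right has 3 {9, 37, 34}.
    Root 37: left subtree has 1 node {9}, right has 1 {34}.

11, 12, 17, 24, 28, 29, 14, 37, 9, 34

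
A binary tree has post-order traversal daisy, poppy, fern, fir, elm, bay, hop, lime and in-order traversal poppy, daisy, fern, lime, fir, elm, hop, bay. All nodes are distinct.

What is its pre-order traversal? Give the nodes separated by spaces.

The last element of post-order is the root; it splits in-order into left and right subtrees.
Root lime: left subtree has 3 nodes {poppy, daisy, fern}, right has 4 {fir, elm, hop, bay}.
  Root fern: left subtree has 2 nodes {poppy, daisy}, right has 0 { }.
    Root poppy: left subtree has 0 nodes { }, right has 1 {daisy}.
  Root hop: left subtree has 2 nodes {fir, elm}, right has 1 {bay}.
    Root elm: left subtree has 1 node {fir}, right has 0 { }.

lime fern poppy daisy hop elm fir bay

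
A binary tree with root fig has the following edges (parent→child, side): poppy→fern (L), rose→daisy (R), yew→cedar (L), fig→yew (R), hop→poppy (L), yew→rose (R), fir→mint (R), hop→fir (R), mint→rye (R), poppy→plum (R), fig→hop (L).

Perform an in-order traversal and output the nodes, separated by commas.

In-order visits the left subtree, then the node, then the right subtree.
At fig: go left to hop.
  At hop: go left to poppy.
    At poppy: go left to fern.
      fern is a leaf — visit fern.
    Visit poppy.
    At poppy: go right to plum.
      plum is a leaf — visit plum.
  Visit hop.
  At hop: go right to fir.
    At fir: no left child.
    Visit fir.
    At fir: go right to mint.
      At mint: no left child.
      Visit mint.
      At mint: go right to rye.
        rye is a leaf — visit rye.
Visit fig.
At fig: go right to yew.
  At yew: go left to cedar.
    cedar is a leaf — visit cedar.
  Visit yew.
  At yew: go right to rose.
    At rose: no left child.
    Visit rose.
    At rose: go right to daisy.
      daisy is a leaf — visit daisy.

fern, poppy, plum, hop, fir, mint, rye, fig, cedar, yew, rose, daisy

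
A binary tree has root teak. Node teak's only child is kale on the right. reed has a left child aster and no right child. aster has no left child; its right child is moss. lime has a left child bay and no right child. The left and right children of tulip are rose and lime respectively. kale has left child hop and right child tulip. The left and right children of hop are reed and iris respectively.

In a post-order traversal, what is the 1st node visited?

Post-order visits the left subtree, then the right subtree, then the node.
At teak: no left child.
At teak: go right to kale.
  At kale: go left to hop.
    At hop: go left to reed.
      At reed: go left to aster.
        At aster: no left child.
        At aster: go right to moss.
          moss is a leaf — visit moss.
        Visit aster.
      At reed: no right child.
      Visit reed.
    At hop: go right to iris.
      iris is a leaf — visit iris.
    Visit hop.
  At kale: go right to tulip.
    At tulip: go left to rose.
      rose is a leaf — visit rose.
    At tulip: go right to lime.
      At lime: go left to bay.
        bay is a leaf — visit bay.
      At lime: no right child.
      Visit lime.
    Visit tulip.
  Visit kale.
Visit teak.
Full post-order sequence: moss, aster, reed, iris, hop, rose, bay, lime, tulip, kale, teak.

moss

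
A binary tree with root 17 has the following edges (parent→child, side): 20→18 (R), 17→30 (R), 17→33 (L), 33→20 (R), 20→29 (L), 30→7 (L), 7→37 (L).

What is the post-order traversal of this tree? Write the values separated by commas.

29, 18, 20, 33, 37, 7, 30, 17

Post-order visits the left subtree, then the right subtree, then the node.
At 17: go left to 33.
  At 33: no left child.
  At 33: go right to 20.
    At 20: go left to 29.
      29 is a leaf — visit 29.
    At 20: go right to 18.
      18 is a leaf — visit 18.
    Visit 20.
  Visit 33.
At 17: go right to 30.
  At 30: go left to 7.
    At 7: go left to 37.
      37 is a leaf — visit 37.
    At 7: no right child.
    Visit 7.
  At 30: no right child.
  Visit 30.
Visit 17.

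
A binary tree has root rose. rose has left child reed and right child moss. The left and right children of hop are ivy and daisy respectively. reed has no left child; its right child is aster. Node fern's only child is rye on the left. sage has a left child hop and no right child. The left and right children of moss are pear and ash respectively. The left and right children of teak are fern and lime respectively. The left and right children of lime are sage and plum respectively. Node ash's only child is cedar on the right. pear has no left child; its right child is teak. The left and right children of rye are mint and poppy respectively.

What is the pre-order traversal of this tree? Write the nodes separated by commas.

Pre-order visits the node, then its left subtree, then its right subtree.
Visit rose.
At rose: go left to reed.
  Visit reed.
  At reed: no left child.
  At reed: go right to aster.
    aster is a leaf — visit aster.
At rose: go right to moss.
  Visit moss.
  At moss: go left to pear.
    Visit pear.
    At pear: no left child.
    At pear: go right to teak.
      Visit teak.
      At teak: go left to fern.
        Visit fern.
        At fern: go left to rye.
          Visit rye.
          At rye: go left to mint.
            mint is a leaf — visit mint.
          At rye: go right to poppy.
            poppy is a leaf — visit poppy.
        At fern: no right child.
      At teak: go right to lime.
        Visit lime.
        At lime: go left to sage.
          Visit sage.
          At sage: go left to hop.
            Visit hop.
            At hop: go left to ivy.
              ivy is a leaf — visit ivy.
            At hop: go right to daisy.
              daisy is a leaf — visit daisy.
          At sage: no right child.
        At lime: go right to plum.
          plum is a leaf — visit plum.
  At moss: go right to ash.
    Visit ash.
    At ash: no left child.
    At ash: go right to cedar.
      cedar is a leaf — visit cedar.

rose, reed, aster, moss, pear, teak, fern, rye, mint, poppy, lime, sage, hop, ivy, daisy, plum, ash, cedar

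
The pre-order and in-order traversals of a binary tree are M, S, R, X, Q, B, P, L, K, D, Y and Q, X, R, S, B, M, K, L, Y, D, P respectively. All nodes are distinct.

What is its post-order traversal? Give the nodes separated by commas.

The first element of pre-order is the root; it splits in-order into left and right subtrees.
Root M: left subtree has 5 nodes {Q, X, R, S, B}, right has 5 {K, L, Y, D, P}.
  Root S: left subtree has 3 nodes {Q, X, R}, right has 1 {B}.
    Root R: left subtree has 2 nodes {Q, X}, right has 0 { }.
      Root X: left subtree has 1 node {Q}, right has 0 { }.
  Root P: left subtree has 4 nodes {K, L, Y, D}, right has 0 { }.
    Root L: left subtree has 1 node {K}, right has 2 {Y, D}.
      Root D: left subtree has 1 node {Y}, right has 0 { }.

Q, X, R, B, S, K, Y, D, L, P, M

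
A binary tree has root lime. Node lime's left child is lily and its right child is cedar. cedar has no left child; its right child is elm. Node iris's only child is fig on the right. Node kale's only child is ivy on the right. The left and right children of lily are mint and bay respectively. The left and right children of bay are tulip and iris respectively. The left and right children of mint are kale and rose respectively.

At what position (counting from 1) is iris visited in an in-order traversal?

In-order visits the left subtree, then the node, then the right subtree.
At lime: go left to lily.
  At lily: go left to mint.
    At mint: go left to kale.
      At kale: no left child.
      Visit kale.
      At kale: go right to ivy.
        ivy is a leaf — visit ivy.
    Visit mint.
    At mint: go right to rose.
      rose is a leaf — visit rose.
  Visit lily.
  At lily: go right to bay.
    At bay: go left to tulip.
      tulip is a leaf — visit tulip.
    Visit bay.
    At bay: go right to iris.
      At iris: no left child.
      Visit iris.
      At iris: go right to fig.
        fig is a leaf — visit fig.
Visit lime.
At lime: go right to cedar.
  At cedar: no left child.
  Visit cedar.
  At cedar: go right to elm.
    elm is a leaf — visit elm.
Full in-order sequence: kale, ivy, mint, rose, lily, tulip, bay, iris, fig, lime, cedar, elm.

8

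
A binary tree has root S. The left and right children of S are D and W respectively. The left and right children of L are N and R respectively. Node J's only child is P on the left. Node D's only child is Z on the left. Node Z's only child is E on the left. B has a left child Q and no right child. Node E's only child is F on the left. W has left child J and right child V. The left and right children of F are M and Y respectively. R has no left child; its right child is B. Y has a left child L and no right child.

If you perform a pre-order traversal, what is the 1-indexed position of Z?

3

Pre-order visits the node, then its left subtree, then its right subtree.
Visit S.
At S: go left to D.
  Visit D.
  At D: go left to Z.
    Visit Z.
    At Z: go left to E.
      Visit E.
      At E: go left to F.
        Visit F.
        At F: go left to M.
          M is a leaf — visit M.
        At F: go right to Y.
          Visit Y.
          At Y: go left to L.
            Visit L.
            At L: go left to N.
              N is a leaf — visit N.
            At L: go right to R.
              Visit R.
              At R: no left child.
              At R: go right to B.
                Visit B.
                At B: go left to Q.
                  Q is a leaf — visit Q.
                At B: no right child.
          At Y: no right child.
      At E: no right child.
    At Z: no right child.
  At D: no right child.
At S: go right to W.
  Visit W.
  At W: go left to J.
    Visit J.
    At J: go left to P.
      P is a leaf — visit P.
    At J: no right child.
  At W: go right to V.
    V is a leaf — visit V.
Full pre-order sequence: S, D, Z, E, F, M, Y, L, N, R, B, Q, W, J, P, V.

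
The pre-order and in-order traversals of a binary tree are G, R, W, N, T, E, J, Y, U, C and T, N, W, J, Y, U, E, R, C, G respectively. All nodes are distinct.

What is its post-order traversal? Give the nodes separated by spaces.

T N U Y J E W C R G

The first element of pre-order is the root; it splits in-order into left and right subtrees.
Root G: left subtree has 9 nodes {T, N, W, J, Y, U, E, R, C}, right has 0 { }.
  Root R: left subtree has 7 nodes {T, N, W, J, Y, U, E}, right has 1 {C}.
    Root W: left subtree has 2 nodes {T, N}, right has 4 {J, Y, U, E}.
      Root N: left subtree has 1 node {T}, right has 0 { }.
      Root E: left subtree has 3 nodes {J, Y, U}, right has 0 { }.
        Root J: left subtree has 0 nodes { }, right has 2 {Y, U}.
          Root Y: left subtree has 0 nodes { }, right has 1 {U}.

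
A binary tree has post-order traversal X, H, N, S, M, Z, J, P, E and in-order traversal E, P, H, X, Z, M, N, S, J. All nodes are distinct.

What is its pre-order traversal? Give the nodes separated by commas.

The last element of post-order is the root; it splits in-order into left and right subtrees.
Root E: left subtree has 0 nodes { }, right has 8 {P, H, X, Z, M, N, S, J}.
  Root P: left subtree has 0 nodes { }, right has 7 {H, X, Z, M, N, S, J}.
    Root J: left subtree has 6 nodes {H, X, Z, M, N, S}, right has 0 { }.
      Root Z: left subtree has 2 nodes {H, X}, right has 3 {M, N, S}.
        Root H: left subtree has 0 nodes { }, right has 1 {X}.
        Root M: left subtree has 0 nodes { }, right has 2 {N, S}.
          Root S: left subtree has 1 node {N}, right has 0 { }.

E, P, J, Z, H, X, M, S, N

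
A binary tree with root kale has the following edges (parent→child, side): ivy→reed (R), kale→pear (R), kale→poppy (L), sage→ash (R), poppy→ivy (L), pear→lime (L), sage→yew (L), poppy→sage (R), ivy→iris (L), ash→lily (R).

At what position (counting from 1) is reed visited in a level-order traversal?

8

Level-order visits nodes level by level from the root, left to right within each level.
Level 0: kale
Level 1: poppy, pear
Level 2: ivy, sage, lime
Level 3: iris, reed, yew, ash
Level 4: lily
Full level-order sequence: kale, poppy, pear, ivy, sage, lime, iris, reed, yew, ash, lily.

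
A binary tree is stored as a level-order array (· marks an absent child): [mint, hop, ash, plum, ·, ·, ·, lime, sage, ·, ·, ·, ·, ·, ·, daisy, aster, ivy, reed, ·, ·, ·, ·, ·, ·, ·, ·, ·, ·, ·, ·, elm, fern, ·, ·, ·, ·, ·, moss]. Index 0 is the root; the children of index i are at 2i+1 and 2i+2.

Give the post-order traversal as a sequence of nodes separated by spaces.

elm fern daisy aster lime ivy moss reed sage plum hop ash mint

Post-order visits the left subtree, then the right subtree, then the node.
At mint: go left to hop.
  At hop: go left to plum.
    At plum: go left to lime.
      At lime: go left to daisy.
        At daisy: go left to elm.
          elm is a leaf — visit elm.
        At daisy: go right to fern.
          fern is a leaf — visit fern.
        Visit daisy.
      At lime: go right to aster.
        aster is a leaf — visit aster.
      Visit lime.
    At plum: go right to sage.
      At sage: go left to ivy.
        ivy is a leaf — visit ivy.
      At sage: go right to reed.
        At reed: no left child.
        At reed: go right to moss.
          moss is a leaf — visit moss.
        Visit reed.
      Visit sage.
    Visit plum.
  At hop: no right child.
  Visit hop.
At mint: go right to ash.
  ash is a leaf — visit ash.
Visit mint.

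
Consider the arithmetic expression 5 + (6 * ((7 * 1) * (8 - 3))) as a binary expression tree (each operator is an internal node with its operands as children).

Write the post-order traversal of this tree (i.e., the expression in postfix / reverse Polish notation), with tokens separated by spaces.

5 6 7 1 * 8 3 - * * +

Post-order on an expression tree gives postfix notation: for each operator, emit left operand, right operand, then the operator.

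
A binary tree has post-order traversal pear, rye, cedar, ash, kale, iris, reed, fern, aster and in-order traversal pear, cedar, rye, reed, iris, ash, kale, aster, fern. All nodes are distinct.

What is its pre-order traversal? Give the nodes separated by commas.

aster, reed, cedar, pear, rye, iris, kale, ash, fern

The last element of post-order is the root; it splits in-order into left and right subtrees.
Root aster: left subtree has 7 nodes {pear, cedar, rye, reed, iris, ash, kale}, right has 1 {fern}.
  Root reed: left subtree has 3 nodes {pear, cedar, rye}, right has 3 {iris, ash, kale}.
    Root cedar: left subtree has 1 node {pear}, right has 1 {rye}.
    Root iris: left subtree has 0 nodes { }, right has 2 {ash, kale}.
      Root kale: left subtree has 1 node {ash}, right has 0 { }.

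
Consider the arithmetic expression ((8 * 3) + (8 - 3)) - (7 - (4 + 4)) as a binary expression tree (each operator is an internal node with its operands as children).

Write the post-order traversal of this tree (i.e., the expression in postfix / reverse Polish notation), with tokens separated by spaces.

Post-order on an expression tree gives postfix notation: for each operator, emit left operand, right operand, then the operator.

8 3 * 8 3 - + 7 4 4 + - -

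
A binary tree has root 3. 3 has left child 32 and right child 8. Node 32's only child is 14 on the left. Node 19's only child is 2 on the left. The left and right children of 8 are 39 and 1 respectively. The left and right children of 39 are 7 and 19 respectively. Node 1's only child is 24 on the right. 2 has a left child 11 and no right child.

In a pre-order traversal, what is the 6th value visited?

Pre-order visits the node, then its left subtree, then its right subtree.
Visit 3.
At 3: go left to 32.
  Visit 32.
  At 32: go left to 14.
    14 is a leaf — visit 14.
  At 32: no right child.
At 3: go right to 8.
  Visit 8.
  At 8: go left to 39.
    Visit 39.
    At 39: go left to 7.
      7 is a leaf — visit 7.
    At 39: go right to 19.
      Visit 19.
      At 19: go left to 2.
        Visit 2.
        At 2: go left to 11.
          11 is a leaf — visit 11.
        At 2: no right child.
      At 19: no right child.
  At 8: go right to 1.
    Visit 1.
    At 1: no left child.
    At 1: go right to 24.
      24 is a leaf — visit 24.
Full pre-order sequence: 3, 32, 14, 8, 39, 7, 19, 2, 11, 1, 24.

7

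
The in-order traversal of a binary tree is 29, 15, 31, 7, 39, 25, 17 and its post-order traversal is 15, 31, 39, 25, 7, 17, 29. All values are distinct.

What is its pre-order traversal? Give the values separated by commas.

29, 17, 7, 31, 15, 25, 39

The last element of post-order is the root; it splits in-order into left and right subtrees.
Root 29: left subtree has 0 nodes { }, right has 6 {15, 31, 7, 39, 25, 17}.
  Root 17: left subtree has 5 nodes {15, 31, 7, 39, 25}, right has 0 { }.
    Root 7: left subtree has 2 nodes {15, 31}, right has 2 {39, 25}.
      Root 31: left subtree has 1 node {15}, right has 0 { }.
      Root 25: left subtree has 1 node {39}, right has 0 { }.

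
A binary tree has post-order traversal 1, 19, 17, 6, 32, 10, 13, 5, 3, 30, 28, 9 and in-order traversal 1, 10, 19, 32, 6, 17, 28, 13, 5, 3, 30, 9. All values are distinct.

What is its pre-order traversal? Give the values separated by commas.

9, 28, 10, 1, 32, 19, 6, 17, 30, 3, 5, 13

The last element of post-order is the root; it splits in-order into left and right subtrees.
Root 9: left subtree has 11 nodes {1, 10, 19, 32, 6, 17, 28, 13, 5, 3, 30}, right has 0 { }.
  Root 28: left subtree has 6 nodes {1, 10, 19, 32, 6, 17}, right has 4 {13, 5, 3, 30}.
    Root 10: left subtree has 1 node {1}, right has 4 {19, 32, 6, 17}.
      Root 32: left subtree has 1 node {19}, right has 2 {6, 17}.
        Root 6: left subtree has 0 nodes { }, right has 1 {17}.
    Root 30: left subtree has 3 nodes {13, 5, 3}, right has 0 { }.
      Root 3: left subtree has 2 nodes {13, 5}, right has 0 { }.
        Root 5: left subtree has 1 node {13}, right has 0 { }.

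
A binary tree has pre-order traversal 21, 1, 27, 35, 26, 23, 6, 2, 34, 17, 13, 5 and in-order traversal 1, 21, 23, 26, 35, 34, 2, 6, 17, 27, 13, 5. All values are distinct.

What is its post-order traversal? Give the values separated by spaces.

1 23 26 34 2 17 6 35 5 13 27 21

The first element of pre-order is the root; it splits in-order into left and right subtrees.
Root 21: left subtree has 1 node {1}, right has 10 {23, 26, 35, 34, 2, 6, 17, 27, 13, 5}.
  Root 27: left subtree has 7 nodes {23, 26, 35, 34, 2, 6, 17}, right has 2 {13, 5}.
    Root 35: left subtree has 2 nodes {23, 26}, right has 4 {34, 2, 6, 17}.
      Root 26: left subtree has 1 node {23}, right has 0 { }.
      Root 6: left subtree has 2 nodes {34, 2}, right has 1 {17}.
        Root 2: left subtree has 1 node {34}, right has 0 { }.
    Root 13: left subtree has 0 nodes { }, right has 1 {5}.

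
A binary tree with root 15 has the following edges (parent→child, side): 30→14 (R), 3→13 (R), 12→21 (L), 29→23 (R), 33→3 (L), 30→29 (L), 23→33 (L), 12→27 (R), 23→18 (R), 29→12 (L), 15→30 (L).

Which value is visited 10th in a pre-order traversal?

Pre-order visits the node, then its left subtree, then its right subtree.
Visit 15.
At 15: go left to 30.
  Visit 30.
  At 30: go left to 29.
    Visit 29.
    At 29: go left to 12.
      Visit 12.
      At 12: go left to 21.
        21 is a leaf — visit 21.
      At 12: go right to 27.
        27 is a leaf — visit 27.
    At 29: go right to 23.
      Visit 23.
      At 23: go left to 33.
        Visit 33.
        At 33: go left to 3.
          Visit 3.
          At 3: no left child.
          At 3: go right to 13.
            13 is a leaf — visit 13.
        At 33: no right child.
      At 23: go right to 18.
        18 is a leaf — visit 18.
  At 30: go right to 14.
    14 is a leaf — visit 14.
At 15: no right child.
Full pre-order sequence: 15, 30, 29, 12, 21, 27, 23, 33, 3, 13, 18, 14.

13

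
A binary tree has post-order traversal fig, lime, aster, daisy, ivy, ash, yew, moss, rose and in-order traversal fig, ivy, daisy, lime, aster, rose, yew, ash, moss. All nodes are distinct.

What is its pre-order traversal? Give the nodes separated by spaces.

The last element of post-order is the root; it splits in-order into left and right subtrees.
Root rose: left subtree has 5 nodes {fig, ivy, daisy, lime, aster}, right has 3 {yew, ash, moss}.
  Root ivy: left subtree has 1 node {fig}, right has 3 {daisy, lime, aster}.
    Root daisy: left subtree has 0 nodes { }, right has 2 {lime, aster}.
      Root aster: left subtree has 1 node {lime}, right has 0 { }.
  Root moss: left subtree has 2 nodes {yew, ash}, right has 0 { }.
    Root yew: left subtree has 0 nodes { }, right has 1 {ash}.

rose ivy fig daisy aster lime moss yew ash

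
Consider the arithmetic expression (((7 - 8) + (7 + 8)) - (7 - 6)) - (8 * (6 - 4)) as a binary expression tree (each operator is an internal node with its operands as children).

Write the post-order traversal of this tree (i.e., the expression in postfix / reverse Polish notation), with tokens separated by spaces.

7 8 - 7 8 + + 7 6 - - 8 6 4 - * -

Post-order on an expression tree gives postfix notation: for each operator, emit left operand, right operand, then the operator.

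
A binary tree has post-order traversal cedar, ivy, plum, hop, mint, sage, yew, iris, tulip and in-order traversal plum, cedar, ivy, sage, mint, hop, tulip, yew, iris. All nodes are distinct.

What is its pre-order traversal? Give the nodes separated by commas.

The last element of post-order is the root; it splits in-order into left and right subtrees.
Root tulip: left subtree has 6 nodes {plum, cedar, ivy, sage, mint, hop}, right has 2 {yew, iris}.
  Root sage: left subtree has 3 nodes {plum, cedar, ivy}, right has 2 {mint, hop}.
    Root plum: left subtree has 0 nodes { }, right has 2 {cedar, ivy}.
      Root ivy: left subtree has 1 node {cedar}, right has 0 { }.
    Root mint: left subtree has 0 nodes { }, right has 1 {hop}.
  Root iris: left subtree has 1 node {yew}, right has 0 { }.

tulip, sage, plum, ivy, cedar, mint, hop, iris, yew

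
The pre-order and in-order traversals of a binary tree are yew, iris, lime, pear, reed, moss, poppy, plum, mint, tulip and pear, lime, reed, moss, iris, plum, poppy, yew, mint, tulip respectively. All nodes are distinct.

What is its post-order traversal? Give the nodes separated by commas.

pear, moss, reed, lime, plum, poppy, iris, tulip, mint, yew

The first element of pre-order is the root; it splits in-order into left and right subtrees.
Root yew: left subtree has 7 nodes {pear, lime, reed, moss, iris, plum, poppy}, right has 2 {mint, tulip}.
  Root iris: left subtree has 4 nodes {pear, lime, reed, moss}, right has 2 {plum, poppy}.
    Root lime: left subtree has 1 node {pear}, right has 2 {reed, moss}.
      Root reed: left subtree has 0 nodes { }, right has 1 {moss}.
    Root poppy: left subtree has 1 node {plum}, right has 0 { }.
  Root mint: left subtree has 0 nodes { }, right has 1 {tulip}.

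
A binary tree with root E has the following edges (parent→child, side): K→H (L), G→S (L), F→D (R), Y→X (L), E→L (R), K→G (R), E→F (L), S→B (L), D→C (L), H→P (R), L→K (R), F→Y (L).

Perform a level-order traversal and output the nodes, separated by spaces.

E F L Y D K X C H G P S B

Level-order visits nodes level by level from the root, left to right within each level.
Level 0: E
Level 1: F, L
Level 2: Y, D, K
Level 3: X, C, H, G
Level 4: P, S
Level 5: B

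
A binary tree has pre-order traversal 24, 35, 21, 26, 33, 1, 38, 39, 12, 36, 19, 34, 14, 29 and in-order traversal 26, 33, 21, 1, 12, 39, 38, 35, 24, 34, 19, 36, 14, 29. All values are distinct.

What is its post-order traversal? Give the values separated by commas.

The first element of pre-order is the root; it splits in-order into left and right subtrees.
Root 24: left subtree has 8 nodes {26, 33, 21, 1, 12, 39, 38, 35}, right has 5 {34, 19, 36, 14, 29}.
  Root 35: left subtree has 7 nodes {26, 33, 21, 1, 12, 39, 38}, right has 0 { }.
    Root 21: left subtree has 2 nodes {26, 33}, right has 4 {1, 12, 39, 38}.
      Root 26: left subtree has 0 nodes { }, right has 1 {33}.
      Root 1: left subtree has 0 nodes { }, right has 3 {12, 39, 38}.
        Root 38: left subtree has 2 nodes {12, 39}, right has 0 { }.
          Root 39: left subtree has 1 node {12}, right has 0 { }.
  Root 36: left subtree has 2 nodes {34, 19}, right has 2 {14, 29}.
    Root 19: left subtree has 1 node {34}, right has 0 { }.
    Root 14: left subtree has 0 nodes { }, right has 1 {29}.

33, 26, 12, 39, 38, 1, 21, 35, 34, 19, 29, 14, 36, 24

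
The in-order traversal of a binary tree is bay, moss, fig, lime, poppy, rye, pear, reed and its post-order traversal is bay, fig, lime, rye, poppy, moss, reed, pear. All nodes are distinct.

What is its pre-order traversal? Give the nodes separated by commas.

pear, moss, bay, poppy, lime, fig, rye, reed

The last element of post-order is the root; it splits in-order into left and right subtrees.
Root pear: left subtree has 6 nodes {bay, moss, fig, lime, poppy, rye}, right has 1 {reed}.
  Root moss: left subtree has 1 node {bay}, right has 4 {fig, lime, poppy, rye}.
    Root poppy: left subtree has 2 nodes {fig, lime}, right has 1 {rye}.
      Root lime: left subtree has 1 node {fig}, right has 0 { }.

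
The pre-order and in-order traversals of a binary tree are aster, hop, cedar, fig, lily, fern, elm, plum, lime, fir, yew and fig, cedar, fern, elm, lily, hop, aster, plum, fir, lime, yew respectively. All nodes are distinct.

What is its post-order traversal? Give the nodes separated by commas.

fig, elm, fern, lily, cedar, hop, fir, yew, lime, plum, aster

The first element of pre-order is the root; it splits in-order into left and right subtrees.
Root aster: left subtree has 6 nodes {fig, cedar, fern, elm, lily, hop}, right has 4 {plum, fir, lime, yew}.
  Root hop: left subtree has 5 nodes {fig, cedar, fern, elm, lily}, right has 0 { }.
    Root cedar: left subtree has 1 node {fig}, right has 3 {fern, elm, lily}.
      Root lily: left subtree has 2 nodes {fern, elm}, right has 0 { }.
        Root fern: left subtree has 0 nodes { }, right has 1 {elm}.
  Root plum: left subtree has 0 nodes { }, right has 3 {fir, lime, yew}.
    Root lime: left subtree has 1 node {fir}, right has 1 {yew}.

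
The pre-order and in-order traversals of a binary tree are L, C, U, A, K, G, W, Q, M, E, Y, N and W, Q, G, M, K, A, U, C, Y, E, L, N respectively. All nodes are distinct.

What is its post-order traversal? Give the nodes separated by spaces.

The first element of pre-order is the root; it splits in-order into left and right subtrees.
Root L: left subtree has 10 nodes {W, Q, G, M, K, A, U, C, Y, E}, right has 1 {N}.
  Root C: left subtree has 7 nodes {W, Q, G, M, K, A, U}, right has 2 {Y, E}.
    Root U: left subtree has 6 nodes {W, Q, G, M, K, A}, right has 0 { }.
      Root A: left subtree has 5 nodes {W, Q, G, M, K}, right has 0 { }.
        Root K: left subtree has 4 nodes {W, Q, G, M}, right has 0 { }.
          Root G: left subtree has 2 nodes {W, Q}, right has 1 {M}.
            Root W: left subtree has 0 nodes { }, right has 1 {Q}.
    Root E: left subtree has 1 node {Y}, right has 0 { }.

Q W M G K A U Y E C N L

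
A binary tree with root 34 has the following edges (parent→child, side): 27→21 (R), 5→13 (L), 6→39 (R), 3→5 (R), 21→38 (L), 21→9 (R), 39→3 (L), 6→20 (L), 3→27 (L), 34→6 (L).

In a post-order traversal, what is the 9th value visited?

Post-order visits the left subtree, then the right subtree, then the node.
At 34: go left to 6.
  At 6: go left to 20.
    20 is a leaf — visit 20.
  At 6: go right to 39.
    At 39: go left to 3.
      At 3: go left to 27.
        At 27: no left child.
        At 27: go right to 21.
          At 21: go left to 38.
            38 is a leaf — visit 38.
          At 21: go right to 9.
            9 is a leaf — visit 9.
          Visit 21.
        Visit 27.
      At 3: go right to 5.
        At 5: go left to 13.
          13 is a leaf — visit 13.
        At 5: no right child.
        Visit 5.
      Visit 3.
    At 39: no right child.
    Visit 39.
  Visit 6.
At 34: no right child.
Visit 34.
Full post-order sequence: 20, 38, 9, 21, 27, 13, 5, 3, 39, 6, 34.

39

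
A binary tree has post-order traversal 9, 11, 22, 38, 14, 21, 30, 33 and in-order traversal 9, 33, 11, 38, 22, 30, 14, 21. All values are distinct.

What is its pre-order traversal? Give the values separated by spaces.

33 9 30 38 11 22 21 14

The last element of post-order is the root; it splits in-order into left and right subtrees.
Root 33: left subtree has 1 node {9}, right has 6 {11, 38, 22, 30, 14, 21}.
  Root 30: left subtree has 3 nodes {11, 38, 22}, right has 2 {14, 21}.
    Root 38: left subtree has 1 node {11}, right has 1 {22}.
    Root 21: left subtree has 1 node {14}, right has 0 { }.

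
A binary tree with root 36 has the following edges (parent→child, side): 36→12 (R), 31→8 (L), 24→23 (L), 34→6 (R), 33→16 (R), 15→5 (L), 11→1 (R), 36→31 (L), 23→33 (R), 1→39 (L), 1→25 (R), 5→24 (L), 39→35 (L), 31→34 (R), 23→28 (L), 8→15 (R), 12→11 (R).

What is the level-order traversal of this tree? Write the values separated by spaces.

36 31 12 8 34 11 15 6 1 5 39 25 24 35 23 28 33 16

Level-order visits nodes level by level from the root, left to right within each level.
Level 0: 36
Level 1: 31, 12
Level 2: 8, 34, 11
Level 3: 15, 6, 1
Level 4: 5, 39, 25
Level 5: 24, 35
Level 6: 23
Level 7: 28, 33
Level 8: 16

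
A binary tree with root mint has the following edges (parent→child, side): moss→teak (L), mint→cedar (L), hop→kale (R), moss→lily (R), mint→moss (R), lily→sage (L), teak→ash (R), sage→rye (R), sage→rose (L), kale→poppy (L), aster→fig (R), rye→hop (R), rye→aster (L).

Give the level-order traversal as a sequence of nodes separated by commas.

mint, cedar, moss, teak, lily, ash, sage, rose, rye, aster, hop, fig, kale, poppy

Level-order visits nodes level by level from the root, left to right within each level.
Level 0: mint
Level 1: cedar, moss
Level 2: teak, lily
Level 3: ash, sage
Level 4: rose, rye
Level 5: aster, hop
Level 6: fig, kale
Level 7: poppy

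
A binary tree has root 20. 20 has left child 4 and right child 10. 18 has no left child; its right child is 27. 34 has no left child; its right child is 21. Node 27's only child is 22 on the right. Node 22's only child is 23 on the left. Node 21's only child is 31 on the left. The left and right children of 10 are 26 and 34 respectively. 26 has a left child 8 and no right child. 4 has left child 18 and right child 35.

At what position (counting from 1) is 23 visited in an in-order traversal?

3

In-order visits the left subtree, then the node, then the right subtree.
At 20: go left to 4.
  At 4: go left to 18.
    At 18: no left child.
    Visit 18.
    At 18: go right to 27.
      At 27: no left child.
      Visit 27.
      At 27: go right to 22.
        At 22: go left to 23.
          23 is a leaf — visit 23.
        Visit 22.
        At 22: no right child.
  Visit 4.
  At 4: go right to 35.
    35 is a leaf — visit 35.
Visit 20.
At 20: go right to 10.
  At 10: go left to 26.
    At 26: go left to 8.
      8 is a leaf — visit 8.
    Visit 26.
    At 26: no right child.
  Visit 10.
  At 10: go right to 34.
    At 34: no left child.
    Visit 34.
    At 34: go right to 21.
      At 21: go left to 31.
        31 is a leaf — visit 31.
      Visit 21.
      At 21: no right child.
Full in-order sequence: 18, 27, 23, 22, 4, 35, 20, 8, 26, 10, 34, 31, 21.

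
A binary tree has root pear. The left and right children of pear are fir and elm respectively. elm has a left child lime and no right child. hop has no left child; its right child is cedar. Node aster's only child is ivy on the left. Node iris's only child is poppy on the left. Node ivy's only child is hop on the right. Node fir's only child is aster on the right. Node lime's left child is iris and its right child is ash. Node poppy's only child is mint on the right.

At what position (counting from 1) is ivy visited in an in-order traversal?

In-order visits the left subtree, then the node, then the right subtree.
At pear: go left to fir.
  At fir: no left child.
  Visit fir.
  At fir: go right to aster.
    At aster: go left to ivy.
      At ivy: no left child.
      Visit ivy.
      At ivy: go right to hop.
        At hop: no left child.
        Visit hop.
        At hop: go right to cedar.
          cedar is a leaf — visit cedar.
    Visit aster.
    At aster: no right child.
Visit pear.
At pear: go right to elm.
  At elm: go left to lime.
    At lime: go left to iris.
      At iris: go left to poppy.
        At poppy: no left child.
        Visit poppy.
        At poppy: go right to mint.
          mint is a leaf — visit mint.
      Visit iris.
      At iris: no right child.
    Visit lime.
    At lime: go right to ash.
      ash is a leaf — visit ash.
  Visit elm.
  At elm: no right child.
Full in-order sequence: fir, ivy, hop, cedar, aster, pear, poppy, mint, iris, lime, ash, elm.

2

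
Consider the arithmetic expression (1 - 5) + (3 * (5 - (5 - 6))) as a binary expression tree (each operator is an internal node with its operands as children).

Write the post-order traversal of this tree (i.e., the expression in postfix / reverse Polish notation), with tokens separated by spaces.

Post-order on an expression tree gives postfix notation: for each operator, emit left operand, right operand, then the operator.

1 5 - 3 5 5 6 - - * +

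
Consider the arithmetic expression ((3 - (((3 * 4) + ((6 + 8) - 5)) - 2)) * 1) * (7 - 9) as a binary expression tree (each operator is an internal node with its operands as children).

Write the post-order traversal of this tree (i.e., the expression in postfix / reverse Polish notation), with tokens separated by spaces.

Post-order on an expression tree gives postfix notation: for each operator, emit left operand, right operand, then the operator.

3 3 4 * 6 8 + 5 - + 2 - - 1 * 7 9 - *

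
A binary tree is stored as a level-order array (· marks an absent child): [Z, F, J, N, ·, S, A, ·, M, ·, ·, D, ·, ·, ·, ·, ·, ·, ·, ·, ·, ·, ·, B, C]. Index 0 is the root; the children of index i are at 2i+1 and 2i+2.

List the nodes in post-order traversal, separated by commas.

Post-order visits the left subtree, then the right subtree, then the node.
At Z: go left to F.
  At F: go left to N.
    At N: no left child.
    At N: go right to M.
      M is a leaf — visit M.
    Visit N.
  At F: no right child.
  Visit F.
At Z: go right to J.
  At J: go left to S.
    At S: go left to D.
      At D: go left to B.
        B is a leaf — visit B.
      At D: go right to C.
        C is a leaf — visit C.
      Visit D.
    At S: no right child.
    Visit S.
  At J: go right to A.
    A is a leaf — visit A.
  Visit J.
Visit Z.

M, N, F, B, C, D, S, A, J, Z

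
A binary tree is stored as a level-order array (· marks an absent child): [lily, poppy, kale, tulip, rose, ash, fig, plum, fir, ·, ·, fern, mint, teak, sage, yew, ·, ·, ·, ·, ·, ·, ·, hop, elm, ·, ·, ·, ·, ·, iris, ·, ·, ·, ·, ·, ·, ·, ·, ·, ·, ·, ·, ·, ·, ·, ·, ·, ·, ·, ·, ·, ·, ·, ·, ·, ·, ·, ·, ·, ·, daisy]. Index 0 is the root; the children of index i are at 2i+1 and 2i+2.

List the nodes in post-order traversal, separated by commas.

Post-order visits the left subtree, then the right subtree, then the node.
At lily: go left to poppy.
  At poppy: go left to tulip.
    At tulip: go left to plum.
      At plum: go left to yew.
        yew is a leaf — visit yew.
      At plum: no right child.
      Visit plum.
    At tulip: go right to fir.
      fir is a leaf — visit fir.
    Visit tulip.
  At poppy: go right to rose.
    rose is a leaf — visit rose.
  Visit poppy.
At lily: go right to kale.
  At kale: go left to ash.
    At ash: go left to fern.
      At fern: go left to hop.
        hop is a leaf — visit hop.
      At fern: go right to elm.
        elm is a leaf — visit elm.
      Visit fern.
    At ash: go right to mint.
      mint is a leaf — visit mint.
    Visit ash.
  At kale: go right to fig.
    At fig: go left to teak.
      teak is a leaf — visit teak.
    At fig: go right to sage.
      At sage: no left child.
      At sage: go right to iris.
        At iris: go left to daisy.
          daisy is a leaf — visit daisy.
        At iris: no right child.
        Visit iris.
      Visit sage.
    Visit fig.
  Visit kale.
Visit lily.

yew, plum, fir, tulip, rose, poppy, hop, elm, fern, mint, ash, teak, daisy, iris, sage, fig, kale, lily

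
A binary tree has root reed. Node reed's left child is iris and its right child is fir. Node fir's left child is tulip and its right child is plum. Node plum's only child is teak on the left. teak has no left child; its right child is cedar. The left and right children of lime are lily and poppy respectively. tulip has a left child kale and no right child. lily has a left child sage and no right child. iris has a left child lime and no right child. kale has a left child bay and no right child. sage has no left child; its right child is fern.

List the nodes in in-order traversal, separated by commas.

sage, fern, lily, lime, poppy, iris, reed, bay, kale, tulip, fir, teak, cedar, plum

In-order visits the left subtree, then the node, then the right subtree.
At reed: go left to iris.
  At iris: go left to lime.
    At lime: go left to lily.
      At lily: go left to sage.
        At sage: no left child.
        Visit sage.
        At sage: go right to fern.
          fern is a leaf — visit fern.
      Visit lily.
      At lily: no right child.
    Visit lime.
    At lime: go right to poppy.
      poppy is a leaf — visit poppy.
  Visit iris.
  At iris: no right child.
Visit reed.
At reed: go right to fir.
  At fir: go left to tulip.
    At tulip: go left to kale.
      At kale: go left to bay.
        bay is a leaf — visit bay.
      Visit kale.
      At kale: no right child.
    Visit tulip.
    At tulip: no right child.
  Visit fir.
  At fir: go right to plum.
    At plum: go left to teak.
      At teak: no left child.
      Visit teak.
      At teak: go right to cedar.
        cedar is a leaf — visit cedar.
    Visit plum.
    At plum: no right child.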